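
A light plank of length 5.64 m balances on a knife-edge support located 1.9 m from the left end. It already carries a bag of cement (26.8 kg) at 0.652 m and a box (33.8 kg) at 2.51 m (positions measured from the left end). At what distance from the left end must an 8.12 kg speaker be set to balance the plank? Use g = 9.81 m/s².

Taking torques about the knife-edge support (at 1.9 m from the left end):
Bag of cement: 26.8 × 9.81 = 262.9 N down at 0.652 m → arm 1.248 m, τ = 262.9 × 1.248 = 328.1 N·m counterclockwise.
Box: 33.8 × 9.81 = 331.6 N down at 2.51 m → arm 0.61 m, τ = 331.6 × 0.61 = 202.3 N·m clockwise.
Net moment of existing loads = 125.8 N·m counterclockwise.
The speaker weighs 8.12 × 9.81 = 79.66 N and must supply an equal clockwise moment, so its lever arm about the knife-edge support is 125.8 / 79.66 = 1.58 m.
That puts it at 1.9 + 1.58 = 3.48 m from the left end.

x ≈ 3.48 m from the left end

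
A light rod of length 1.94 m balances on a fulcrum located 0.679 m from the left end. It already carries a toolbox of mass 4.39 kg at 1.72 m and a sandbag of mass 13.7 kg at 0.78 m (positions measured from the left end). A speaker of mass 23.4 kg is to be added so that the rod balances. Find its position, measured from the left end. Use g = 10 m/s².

Choose the fulcrum (at 0.679 m from the left end) as the axis so the support reaction has zero arm there.
Toolbox: 4.39 × 10 = 43.9 N down at 1.72 m → arm 1.041 m, τ = 43.9 × 1.041 = 45.7 N·m clockwise.
Sandbag: 13.7 × 10 = 137 N down at 0.78 m → arm 0.101 m, τ = 137 × 0.101 = 13.84 N·m clockwise.
Net moment of existing loads = 59.54 N·m clockwise.
The speaker weighs 23.4 × 10 = 234 N and must supply an equal counterclockwise moment, so its lever arm about the fulcrum is 59.54 / 234 = 0.254 m.
That puts it at 0.679 − 0.254 = 0.425 m from the left end.

x ≈ 0.425 m from the left end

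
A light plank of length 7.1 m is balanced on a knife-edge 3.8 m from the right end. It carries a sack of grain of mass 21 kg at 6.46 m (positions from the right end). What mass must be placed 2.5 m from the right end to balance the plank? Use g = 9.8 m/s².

m ≈ 43 kg

Sum moments about the knife-edge (at 3.8 m from the right end) (the support reaction has zero arm there).
Sack of grain: 21 × 9.8 = 205.8 N down at 6.46 m → arm 2.66 m, τ = 205.8 × 2.66 = 547.4 N·m counterclockwise.
Net moment of known loads = 547.4 N·m counterclockwise.
An unknown mass m at 2.5 m has arm 1.3 m; its moment is m·g·1.3 clockwise.
For rotational equilibrium, m × 9.8 × 1.3 = 547.4, so m = 547.4 / (9.8 × 1.3) = 43 kg.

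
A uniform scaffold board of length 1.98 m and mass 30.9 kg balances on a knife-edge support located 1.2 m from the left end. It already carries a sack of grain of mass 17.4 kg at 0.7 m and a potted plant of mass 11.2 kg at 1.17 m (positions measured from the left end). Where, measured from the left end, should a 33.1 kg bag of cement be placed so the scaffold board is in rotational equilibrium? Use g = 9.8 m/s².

x ≈ 1.67 m from the left end

Taking torques about the knife-edge support (at 1.2 m from the left end):
Beam weight: 30.9 × 9.8 = 302.8 N down at 0.99 m → arm 0.21 m, τ = 302.8 × 0.21 = 63.59 N·m counterclockwise.
Sack of grain: 17.4 × 9.8 = 170.5 N down at 0.7 m → arm 0.5 m, τ = 170.5 × 0.5 = 85.25 N·m counterclockwise.
Potted plant: 11.2 × 9.8 = 109.8 N down at 1.17 m → arm 0.03 m, τ = 109.8 × 0.03 = 3.294 N·m counterclockwise.
Net moment of existing loads = 152.1 N·m counterclockwise.
The bag of cement weighs 33.1 × 9.8 = 324.4 N and must supply an equal clockwise moment, so its lever arm about the knife-edge support is 152.1 / 324.4 = 0.469 m.
That puts it at 1.2 + 0.469 = 1.67 m from the left end.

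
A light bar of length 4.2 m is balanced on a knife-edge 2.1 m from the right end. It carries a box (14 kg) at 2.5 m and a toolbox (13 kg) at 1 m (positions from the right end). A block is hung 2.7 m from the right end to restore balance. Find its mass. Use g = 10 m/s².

m ≈ 14.5 kg

Take moments about the knife-edge (at 2.1 m from the right end).
Box: 14 × 10 = 140 N down at 2.5 m → arm 0.4 m, τ = 140 × 0.4 = 56 N·m counterclockwise.
Toolbox: 13 × 10 = 130 N down at 1 m → arm 1.1 m, τ = 130 × 1.1 = 143 N·m clockwise.
Net moment of known loads = 87 N·m clockwise.
An unknown mass m at 2.7 m has arm 0.6 m; its moment is m·g·0.6 counterclockwise.
Στ = 0 ⇒ m × 10 × 0.6 = 87 ⇒ m = 87 / (10 × 0.6) = 14.5 kg.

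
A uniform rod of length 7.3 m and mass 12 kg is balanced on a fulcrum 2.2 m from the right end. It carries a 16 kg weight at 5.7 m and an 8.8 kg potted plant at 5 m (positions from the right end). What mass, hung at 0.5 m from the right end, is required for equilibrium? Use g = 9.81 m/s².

m ≈ 57.7 kg

Take moments about the fulcrum (at 2.2 m from the right end).
Beam weight: 12 × 9.81 = 117.7 N down at 3.65 m → arm 1.45 m, τ = 117.7 × 1.45 = 170.7 N·m counterclockwise.
Weight: 16 × 9.81 = 157 N down at 5.7 m → arm 3.5 m, τ = 157 × 3.5 = 549.5 N·m counterclockwise.
Potted plant: 8.8 × 9.81 = 86.33 N down at 5 m → arm 2.8 m, τ = 86.33 × 2.8 = 241.7 N·m counterclockwise.
Net moment of known loads = 961.9 N·m counterclockwise.
An unknown mass m at 0.5 m has arm 1.7 m; its moment is m·g·1.7 clockwise.
Setting net torque to zero: m × 9.81 × 1.7 = 961.9 → m = 961.9 / (9.81 × 1.7) = 57.7 kg.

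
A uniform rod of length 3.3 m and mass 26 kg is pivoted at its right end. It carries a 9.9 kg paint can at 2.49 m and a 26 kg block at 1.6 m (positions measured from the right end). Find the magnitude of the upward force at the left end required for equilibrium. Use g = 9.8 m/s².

F ≈ 324 N

Taking torques about the right end:
Beam weight: 26 × 9.8 = 254.8 N down at 1.65 m → arm 1.65 m, τ = 254.8 × 1.65 = 420.4 N·m counterclockwise.
Paint can: 9.9 × 9.8 = 97.02 N down at 2.49 m → arm 2.49 m, τ = 97.02 × 2.49 = 241.6 N·m counterclockwise.
Block: 26 × 9.8 = 254.8 N down at 1.6 m → arm 1.6 m, τ = 254.8 × 1.6 = 407.7 N·m counterclockwise.
Net moment of the loads = 1070 N·m counterclockwise.
The upward force F acts at the left end, arm 3.3 m, giving F × 3.3 clockwise.
Balancing moments: F × 3.3 = 1070, giving F = 1070 / 3.3 = 324 N.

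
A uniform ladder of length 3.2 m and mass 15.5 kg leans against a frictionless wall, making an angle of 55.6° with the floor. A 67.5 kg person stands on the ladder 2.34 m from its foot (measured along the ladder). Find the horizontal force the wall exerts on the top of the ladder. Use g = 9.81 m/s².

N_wall ≈ 384 N

About the foot of the ladder:
Ladder weight 15.5×9.81 = 152.1 N acts at 1.6 m along the ladder; its horizontal arm is 1.6·cos55.6° = 0.9039 m → τ = 137.5 N·m clockwise.
Person: 67.5×9.81 = 662.2 N at 2.34 m → arm 1.322 m → τ = 875.4 N·m clockwise.
Wall normal N acts horizontally at the top; its moment arm is the height L sinθ = 3.2·sin55.6° = 2.64 m, counterclockwise.
For rotational equilibrium, N × 2.64 = 1013, so N = 384 N.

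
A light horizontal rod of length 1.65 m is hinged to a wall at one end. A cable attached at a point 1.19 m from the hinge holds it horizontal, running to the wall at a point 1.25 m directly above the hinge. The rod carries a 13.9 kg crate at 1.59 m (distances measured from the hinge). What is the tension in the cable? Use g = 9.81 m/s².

About the hinge:
Crate: 13.9 × 9.81 = 136.4 N down at 1.59 m → arm 1.59 m, τ = 136.4 × 1.59 = 216.9 N·m clockwise.
Total clockwise load moment = 216.9 N·m.
The cable tension T acts at 1.19 m; only its component perpendicular to the rod, T sinθ, produces torque. sinθ = h/√(h²+d²) = 1.25/√(1.25²+1.19²) = 0.7243.
Balancing moments: T × 1.19 × 0.7243 = 216.9, giving T = 216.9 / 0.8619 = 252 N.

T ≈ 252 N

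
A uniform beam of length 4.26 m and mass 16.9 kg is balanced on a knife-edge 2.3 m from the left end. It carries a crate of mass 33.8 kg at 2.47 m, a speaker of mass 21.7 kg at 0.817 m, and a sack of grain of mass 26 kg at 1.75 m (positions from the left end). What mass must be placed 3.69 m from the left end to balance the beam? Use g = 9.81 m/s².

Choose the knife-edge (at 2.3 m from the left end) as the axis so the support reaction has zero arm there.
Beam weight: 16.9 × 9.81 = 165.8 N down at 2.13 m → arm 0.17 m, τ = 165.8 × 0.17 = 28.19 N·m counterclockwise.
Crate: 33.8 × 9.81 = 331.6 N down at 2.47 m → arm 0.17 m, τ = 331.6 × 0.17 = 56.37 N·m clockwise.
Speaker: 21.7 × 9.81 = 212.9 N down at 0.817 m → arm 1.483 m, τ = 212.9 × 1.483 = 315.7 N·m counterclockwise.
Sack of grain: 26 × 9.81 = 255.1 N down at 1.75 m → arm 0.55 m, τ = 255.1 × 0.55 = 140.3 N·m counterclockwise.
Net moment of known loads = 427.8 N·m counterclockwise.
An unknown mass m at 3.69 m has arm 1.39 m; its moment is m·g·1.39 clockwise.
Στ = 0 ⇒ m × 9.81 × 1.39 = 427.8 ⇒ m = 427.8 / (9.81 × 1.39) = 31.4 kg.

m ≈ 31.4 kg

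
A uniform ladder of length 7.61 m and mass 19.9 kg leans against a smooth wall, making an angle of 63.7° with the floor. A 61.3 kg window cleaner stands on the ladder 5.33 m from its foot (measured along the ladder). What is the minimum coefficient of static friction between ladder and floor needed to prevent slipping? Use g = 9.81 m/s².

Taking torques about the foot of the ladder:
Ladder weight 19.9×9.81 = 195.2 N acts at 3.805 m along the ladder; its horizontal arm is 3.805·cos63.7° = 1.686 m → τ = 329.1 N·m clockwise.
Window cleaner: 61.3×9.81 = 601.4 N at 5.33 m → arm 2.362 m → τ = 1421 N·m clockwise.
Wall normal N acts horizontally at the top; its moment arm is the height L sinθ = 7.61·sin63.7° = 6.822 m, counterclockwise.
Setting net torque to zero: N × 6.822 = 1750 → N = 256.5 N.
ΣFx = 0 ⇒ f = N_wall = 256.5 N. ΣFy = 0 ⇒ N_floor = 796.6 N.
μ_min = f / N_floor = 256.5 / 796.6 = 0.322.

μ_min ≈ 0.322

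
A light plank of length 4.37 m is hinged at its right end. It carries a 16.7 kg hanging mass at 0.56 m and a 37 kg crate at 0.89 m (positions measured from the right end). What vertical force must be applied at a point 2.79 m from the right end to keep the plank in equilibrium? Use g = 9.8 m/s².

Sum moments about the right end (the unknown pivot reaction has zero arm there).
Hanging mass: 16.7 × 9.8 = 163.7 N down at 0.56 m → arm 0.56 m, τ = 163.7 × 0.56 = 91.67 N·m counterclockwise.
Crate: 37 × 9.8 = 362.6 N down at 0.89 m → arm 0.89 m, τ = 362.6 × 0.89 = 322.7 N·m counterclockwise.
Net moment of the loads = 414.4 N·m counterclockwise.
The upward force F acts at a point 2.79 m from the right end, arm 2.79 m, giving F × 2.79 clockwise.
Balancing moments: F × 2.79 = 414.4, giving F = 414.4 / 2.79 = 149 N.

F ≈ 149 N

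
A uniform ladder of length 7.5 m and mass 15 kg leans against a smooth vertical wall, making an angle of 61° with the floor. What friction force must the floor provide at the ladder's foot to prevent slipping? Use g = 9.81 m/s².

f ≈ 40.8 N

Take moments about the foot of the ladder.
Ladder weight 15×9.81 = 147.2 N acts at 3.75 m along the ladder; its horizontal arm is 3.75·cos61° = 1.818 m → τ = 267.6 N·m clockwise.
Wall normal N acts horizontally at the top; its moment arm is the height L sinθ = 7.5·sin61° = 6.56 m, counterclockwise.
Balancing moments: N × 6.56 = 267.6, giving N = 40.8 N.
ΣFx = 0: friction at the foot balances the wall's push, so f = N_wall = 40.8 N.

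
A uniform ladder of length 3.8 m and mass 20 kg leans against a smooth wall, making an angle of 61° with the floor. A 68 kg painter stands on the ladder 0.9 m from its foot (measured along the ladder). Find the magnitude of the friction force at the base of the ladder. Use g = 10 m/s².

f ≈ 145 N

About the foot of the ladder:
Ladder weight 20×10 = 200 N acts at 1.9 m along the ladder; its horizontal arm is 1.9·cos61° = 0.9211 m → τ = 184.2 N·m clockwise.
Painter: 68×10 = 680 N at 0.9 m → arm 0.4363 m → τ = 296.7 N·m clockwise.
Wall normal N acts horizontally at the top; its moment arm is the height L sinθ = 3.8·sin61° = 3.324 m, counterclockwise.
Setting net torque to zero: N × 3.324 = 480.9 → N = 145 N.
ΣFx = 0: friction at the foot balances the wall's push, so f = N_wall = 145 N.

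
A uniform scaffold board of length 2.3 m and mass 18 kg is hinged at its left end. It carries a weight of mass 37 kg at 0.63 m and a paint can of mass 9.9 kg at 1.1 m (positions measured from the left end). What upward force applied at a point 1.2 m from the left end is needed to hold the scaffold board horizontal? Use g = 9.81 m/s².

F ≈ 449 N

Choose the left end as the axis so the unknown pivot reaction has zero arm there.
Beam weight: 18 × 9.81 = 176.6 N down at 1.15 m → arm 1.15 m, τ = 176.6 × 1.15 = 203.1 N·m clockwise.
Weight: 37 × 9.81 = 363 N down at 0.63 m → arm 0.63 m, τ = 363 × 0.63 = 228.7 N·m clockwise.
Paint can: 9.9 × 9.81 = 97.12 N down at 1.1 m → arm 1.1 m, τ = 97.12 × 1.1 = 106.8 N·m clockwise.
Net moment of the loads = 538.6 N·m clockwise.
The upward force F acts at a point 1.2 m from the left end, arm 1.2 m, giving F × 1.2 counterclockwise.
Setting net torque to zero: F × 1.2 = 538.6 → F = 538.6 / 1.2 = 449 N.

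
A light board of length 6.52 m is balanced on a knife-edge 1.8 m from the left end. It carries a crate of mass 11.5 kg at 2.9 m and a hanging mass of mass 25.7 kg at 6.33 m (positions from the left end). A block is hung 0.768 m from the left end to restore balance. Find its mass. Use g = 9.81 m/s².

Sum moments about the knife-edge (at 1.8 m from the left end) (the support reaction has zero arm there).
Crate: 11.5 × 9.81 = 112.8 N down at 2.9 m → arm 1.1 m, τ = 112.8 × 1.1 = 124.1 N·m clockwise.
Hanging mass: 25.7 × 9.81 = 252.1 N down at 6.33 m → arm 4.53 m, τ = 252.1 × 4.53 = 1142 N·m clockwise.
Net moment of known loads = 1266 N·m clockwise.
An unknown mass m at 0.768 m has arm 1.032 m; its moment is m·g·1.032 counterclockwise.
For rotational equilibrium, m × 9.81 × 1.032 = 1266, so m = 1266 / (9.81 × 1.032) = 125 kg.

m ≈ 125 kg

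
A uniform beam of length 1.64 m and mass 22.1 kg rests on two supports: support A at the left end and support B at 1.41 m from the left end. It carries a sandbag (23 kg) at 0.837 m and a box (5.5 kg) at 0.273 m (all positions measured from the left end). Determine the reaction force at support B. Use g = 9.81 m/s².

R_B ≈ 270 N

About support A:
Beam weight: 22.1 × 9.81 = 216.8 N down at 0.82 m → arm 0.82 m, τ = 216.8 × 0.82 = 177.8 N·m clockwise.
Sandbag: 23 × 9.81 = 225.6 N down at 0.837 m → arm 0.837 m, τ = 225.6 × 0.837 = 188.8 N·m clockwise.
Box: 5.5 × 9.81 = 53.96 N down at 0.273 m → arm 0.273 m, τ = 53.96 × 0.273 = 14.73 N·m clockwise.
Net load moment about support A = 381.3 N·m clockwise.
Reaction R at support B is upward at 1.41 m, arm 1.41 m → moment R × 1.41 counterclockwise.
Balancing moments: R × 1.41 = 381.3, giving R = 270 N.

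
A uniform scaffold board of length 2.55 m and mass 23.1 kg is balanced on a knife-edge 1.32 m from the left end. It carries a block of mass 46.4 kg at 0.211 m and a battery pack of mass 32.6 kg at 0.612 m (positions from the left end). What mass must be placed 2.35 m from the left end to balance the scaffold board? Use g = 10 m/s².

m ≈ 73.4 kg

Choose the knife-edge (at 1.32 m from the left end) as the axis so the support reaction has zero arm there.
Beam weight: 23.1 × 10 = 231 N down at 1.275 m → arm 0.045 m, τ = 231 × 0.045 = 10.39 N·m counterclockwise.
Block: 46.4 × 10 = 464 N down at 0.211 m → arm 1.109 m, τ = 464 × 1.109 = 514.6 N·m counterclockwise.
Battery pack: 32.6 × 10 = 326 N down at 0.612 m → arm 0.708 m, τ = 326 × 0.708 = 230.8 N·m counterclockwise.
Net moment of known loads = 755.8 N·m counterclockwise.
An unknown mass m at 2.35 m has arm 1.03 m; its moment is m·g·1.03 clockwise.
Setting net torque to zero: m × 10 × 1.03 = 755.8 → m = 755.8 / (10 × 1.03) = 73.4 kg.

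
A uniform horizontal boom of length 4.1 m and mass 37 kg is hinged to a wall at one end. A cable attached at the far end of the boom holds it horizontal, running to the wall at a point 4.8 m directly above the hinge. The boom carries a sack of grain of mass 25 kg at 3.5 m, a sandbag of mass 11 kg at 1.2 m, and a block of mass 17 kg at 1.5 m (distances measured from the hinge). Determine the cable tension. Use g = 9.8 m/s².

Taking torques about the hinge:
Beam weight: 37 × 9.8 = 362.6 N down at 2.05 m → arm 2.05 m, τ = 362.6 × 2.05 = 743.3 N·m clockwise.
Sack of grain: 25 × 9.8 = 245 N down at 3.5 m → arm 3.5 m, τ = 245 × 3.5 = 857.5 N·m clockwise.
Sandbag: 11 × 9.8 = 107.8 N down at 1.2 m → arm 1.2 m, τ = 107.8 × 1.2 = 129.4 N·m clockwise.
Block: 17 × 9.8 = 166.6 N down at 1.5 m → arm 1.5 m, τ = 166.6 × 1.5 = 249.9 N·m clockwise.
Total clockwise load moment = 1980 N·m.
The cable tension T acts at 4.1 m; only its component perpendicular to the boom, T sinθ, produces torque. sinθ = h/√(h²+d²) = 4.8/√(4.8²+4.1²) = 0.7604.
For rotational equilibrium, T × 4.1 × 0.7604 = 1980, so T = 1980 / 3.118 = 635 N.

T ≈ 635 N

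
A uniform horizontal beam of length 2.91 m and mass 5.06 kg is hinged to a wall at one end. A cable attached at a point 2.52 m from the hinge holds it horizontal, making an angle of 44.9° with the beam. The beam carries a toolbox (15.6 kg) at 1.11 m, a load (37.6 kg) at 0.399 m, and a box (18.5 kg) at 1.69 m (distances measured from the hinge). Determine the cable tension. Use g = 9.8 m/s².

Take moments about the hinge.
Beam weight: 5.06 × 9.8 = 49.59 N down at 1.455 m → arm 1.455 m, τ = 49.59 × 1.455 = 72.15 N·m clockwise.
Toolbox: 15.6 × 9.8 = 152.9 N down at 1.11 m → arm 1.11 m, τ = 152.9 × 1.11 = 169.7 N·m clockwise.
Load: 37.6 × 9.8 = 368.5 N down at 0.399 m → arm 0.399 m, τ = 368.5 × 0.399 = 147 N·m clockwise.
Box: 18.5 × 9.8 = 181.3 N down at 1.69 m → arm 1.69 m, τ = 181.3 × 1.69 = 306.4 N·m clockwise.
Total clockwise load moment = 695.2 N·m.
The cable tension T acts at 2.52 m; only its component perpendicular to the beam, T sinθ, produces torque. sin 44.9° = 0.7059.
Στ = 0 ⇒ T × 2.52 × 0.7059 = 695.2 ⇒ T = 695.2 / 1.779 = 391 N.

T ≈ 391 N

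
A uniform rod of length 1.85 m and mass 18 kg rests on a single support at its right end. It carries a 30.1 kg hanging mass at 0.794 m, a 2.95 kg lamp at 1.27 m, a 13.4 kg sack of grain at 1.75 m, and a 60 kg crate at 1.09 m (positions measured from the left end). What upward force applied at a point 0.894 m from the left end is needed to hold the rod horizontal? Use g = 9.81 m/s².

Taking torques about the right end:
Beam weight: 18 × 9.81 = 176.6 N down at 0.925 m → arm 0.925 m, τ = 176.6 × 0.925 = 163.4 N·m counterclockwise.
Hanging mass: 30.1 × 9.81 = 295.3 N down at 0.794 m → arm 1.056 m, τ = 295.3 × 1.056 = 311.8 N·m counterclockwise.
Lamp: 2.95 × 9.81 = 28.94 N down at 1.27 m → arm 0.58 m, τ = 28.94 × 0.58 = 16.79 N·m counterclockwise.
Sack of grain: 13.4 × 9.81 = 131.5 N down at 1.75 m → arm 0.1 m, τ = 131.5 × 0.1 = 13.15 N·m counterclockwise.
Crate: 60 × 9.81 = 588.6 N down at 1.09 m → arm 0.76 m, τ = 588.6 × 0.76 = 447.3 N·m counterclockwise.
Net moment of the loads = 952.4 N·m counterclockwise.
The upward force F acts at a point 0.894 m from the left end, arm 0.956 m, giving F × 0.956 clockwise.
For rotational equilibrium, F × 0.956 = 952.4, so F = 952.4 / 0.956 = 996 N.

F ≈ 996 N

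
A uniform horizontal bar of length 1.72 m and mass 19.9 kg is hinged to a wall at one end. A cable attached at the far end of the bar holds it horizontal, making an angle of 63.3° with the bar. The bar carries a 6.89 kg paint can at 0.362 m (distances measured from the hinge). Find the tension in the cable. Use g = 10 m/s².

T ≈ 128 N

Sum moments about the hinge (the unknown hinge reaction has zero arm there).
Beam weight: 19.9 × 10 = 199 N down at 0.86 m → arm 0.86 m, τ = 199 × 0.86 = 171.1 N·m clockwise.
Paint can: 6.89 × 10 = 68.9 N down at 0.362 m → arm 0.362 m, τ = 68.9 × 0.362 = 24.94 N·m clockwise.
Total clockwise load moment = 196 N·m.
The cable tension T acts at 1.72 m; only its component perpendicular to the bar, T sinθ, produces torque. sin 63.3° = 0.8934.
For rotational equilibrium, T × 1.72 × 0.8934 = 196, so T = 196 / 1.537 = 128 N.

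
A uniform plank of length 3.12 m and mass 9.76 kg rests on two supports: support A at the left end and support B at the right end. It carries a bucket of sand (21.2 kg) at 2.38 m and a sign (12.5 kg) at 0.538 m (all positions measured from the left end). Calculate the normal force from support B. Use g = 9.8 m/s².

Take moments about support A.
Beam weight: 9.76 × 9.8 = 95.65 N down at 1.56 m → arm 1.56 m, τ = 95.65 × 1.56 = 149.2 N·m clockwise.
Bucket of sand: 21.2 × 9.8 = 207.8 N down at 2.38 m → arm 2.38 m, τ = 207.8 × 2.38 = 494.6 N·m clockwise.
Sign: 12.5 × 9.8 = 122.5 N down at 0.538 m → arm 0.538 m, τ = 122.5 × 0.538 = 65.91 N·m clockwise.
Net load moment about support A = 709.7 N·m clockwise.
Reaction R at support B is upward at 3.12 m, arm 3.12 m → moment R × 3.12 counterclockwise.
Στ = 0 ⇒ R × 3.12 = 709.7 ⇒ R = 227 N.

R_B ≈ 227 N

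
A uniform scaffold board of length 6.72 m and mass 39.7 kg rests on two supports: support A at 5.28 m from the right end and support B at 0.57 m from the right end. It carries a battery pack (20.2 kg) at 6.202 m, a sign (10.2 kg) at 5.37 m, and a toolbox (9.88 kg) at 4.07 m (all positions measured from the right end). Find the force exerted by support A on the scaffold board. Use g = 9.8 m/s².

Choose support B as the axis so its reaction then has zero moment arm.
Beam weight: 39.7 × 9.8 = 389.1 N down at 3.36 m → arm 2.79 m, τ = 389.1 × 2.79 = 1086 N·m counterclockwise.
Battery pack: 20.2 × 9.8 = 198 N down at 6.202 m → arm 5.632 m, τ = 198 × 5.632 = 1115 N·m counterclockwise.
Sign: 10.2 × 9.8 = 99.96 N down at 5.37 m → arm 4.8 m, τ = 99.96 × 4.8 = 479.8 N·m counterclockwise.
Toolbox: 9.88 × 9.8 = 96.82 N down at 4.07 m → arm 3.5 m, τ = 96.82 × 3.5 = 338.9 N·m counterclockwise.
Net load moment about support B = 3020 N·m counterclockwise.
Reaction R at support A is upward at 5.28 m, arm 4.71 m → moment R × 4.71 clockwise.
Balancing moments: R × 4.71 = 3020, giving R = 641 N.

R_A ≈ 641 N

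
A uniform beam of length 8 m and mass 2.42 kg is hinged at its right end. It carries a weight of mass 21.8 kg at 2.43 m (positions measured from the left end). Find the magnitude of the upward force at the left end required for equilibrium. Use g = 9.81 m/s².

F ≈ 161 N

Sum moments about the right end (the unknown pivot reaction has zero arm there).
Beam weight: 2.42 × 9.81 = 23.74 N down at 4 m → arm 4 m, τ = 23.74 × 4 = 94.96 N·m counterclockwise.
Weight: 21.8 × 9.81 = 213.9 N down at 2.43 m → arm 5.57 m, τ = 213.9 × 5.57 = 1191 N·m counterclockwise.
Net moment of the loads = 1286 N·m counterclockwise.
The upward force F acts at the left end, arm 8 m, giving F × 8 clockwise.
Balancing moments: F × 8 = 1286, giving F = 1286 / 8 = 161 N.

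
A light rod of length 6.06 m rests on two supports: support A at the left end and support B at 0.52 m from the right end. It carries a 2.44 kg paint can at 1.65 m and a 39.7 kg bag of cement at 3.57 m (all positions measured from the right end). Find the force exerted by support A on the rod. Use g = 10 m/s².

About support B:
Paint can: 2.44 × 10 = 24.4 N down at 1.65 m → arm 1.13 m, τ = 24.4 × 1.13 = 27.57 N·m counterclockwise.
Bag of cement: 39.7 × 10 = 397 N down at 3.57 m → arm 3.05 m, τ = 397 × 3.05 = 1211 N·m counterclockwise.
Net load moment about support B = 1239 N·m counterclockwise.
Reaction R at support A is upward at 6.06 m, arm 5.54 m → moment R × 5.54 clockwise.
Setting net torque to zero: R × 5.54 = 1239 → R = 224 N.

R_A ≈ 224 N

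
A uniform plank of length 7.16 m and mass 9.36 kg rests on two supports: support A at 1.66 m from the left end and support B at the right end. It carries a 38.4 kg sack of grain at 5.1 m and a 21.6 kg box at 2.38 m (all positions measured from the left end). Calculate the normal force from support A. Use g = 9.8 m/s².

R_A ≈ 385 N

About support B:
Beam weight: 9.36 × 9.8 = 91.73 N down at 3.58 m → arm 3.58 m, τ = 91.73 × 3.58 = 328.4 N·m counterclockwise.
Sack of grain: 38.4 × 9.8 = 376.3 N down at 5.1 m → arm 2.06 m, τ = 376.3 × 2.06 = 775.2 N·m counterclockwise.
Box: 21.6 × 9.8 = 211.7 N down at 2.38 m → arm 4.78 m, τ = 211.7 × 4.78 = 1012 N·m counterclockwise.
Net load moment about support B = 2116 N·m counterclockwise.
Reaction R at support A is upward at 1.66 m, arm 5.5 m → moment R × 5.5 clockwise.
Στ = 0 ⇒ R × 5.5 = 2116 ⇒ R = 385 N.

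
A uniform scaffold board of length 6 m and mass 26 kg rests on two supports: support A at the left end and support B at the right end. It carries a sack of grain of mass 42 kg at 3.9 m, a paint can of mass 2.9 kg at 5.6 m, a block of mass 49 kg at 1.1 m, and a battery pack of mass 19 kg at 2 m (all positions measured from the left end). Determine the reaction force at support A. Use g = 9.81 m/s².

R_A ≈ 790 N

About support B:
Beam weight: 26 × 9.81 = 255.1 N down at 3 m → arm 3 m, τ = 255.1 × 3 = 765.3 N·m counterclockwise.
Sack of grain: 42 × 9.81 = 412 N down at 3.9 m → arm 2.1 m, τ = 412 × 2.1 = 865.2 N·m counterclockwise.
Paint can: 2.9 × 9.81 = 28.45 N down at 5.6 m → arm 0.4 m, τ = 28.45 × 0.4 = 11.38 N·m counterclockwise.
Block: 49 × 9.81 = 480.7 N down at 1.1 m → arm 4.9 m, τ = 480.7 × 4.9 = 2355 N·m counterclockwise.
Battery pack: 19 × 9.81 = 186.4 N down at 2 m → arm 4 m, τ = 186.4 × 4 = 745.6 N·m counterclockwise.
Net load moment about support B = 4742 N·m counterclockwise.
Reaction R at support A is upward at 0 m, arm 6 m → moment R × 6 clockwise.
Στ = 0 ⇒ R × 6 = 4742 ⇒ R = 790 N.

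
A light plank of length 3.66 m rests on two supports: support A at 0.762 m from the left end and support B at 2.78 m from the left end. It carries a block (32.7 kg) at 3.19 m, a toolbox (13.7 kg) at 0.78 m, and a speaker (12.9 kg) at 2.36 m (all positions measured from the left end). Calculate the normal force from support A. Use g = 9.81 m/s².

Taking torques about support B:
Block: 32.7 × 9.81 = 320.8 N down at 3.19 m → arm 0.41 m, τ = 320.8 × 0.41 = 131.5 N·m clockwise.
Toolbox: 13.7 × 9.81 = 134.4 N down at 0.78 m → arm 2 m, τ = 134.4 × 2 = 268.8 N·m counterclockwise.
Speaker: 12.9 × 9.81 = 126.5 N down at 2.36 m → arm 0.42 m, τ = 126.5 × 0.42 = 53.13 N·m counterclockwise.
Net load moment about support B = 190.4 N·m counterclockwise.
Reaction R at support A is upward at 0.762 m, arm 2.018 m → moment R × 2.018 clockwise.
Balancing moments: R × 2.018 = 190.4, giving R = 94.4 N.

R_A ≈ 94.4 N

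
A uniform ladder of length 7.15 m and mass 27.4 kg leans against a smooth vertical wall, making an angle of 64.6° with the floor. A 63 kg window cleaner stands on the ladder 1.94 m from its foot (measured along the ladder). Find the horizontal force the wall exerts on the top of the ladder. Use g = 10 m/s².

N_wall ≈ 146 N

Sum moments about the foot of the ladder (the floor normal and friction both act there and drop out).
Ladder weight 27.4×10 = 274 N acts at 3.575 m along the ladder; its horizontal arm is 3.575·cos64.6° = 1.533 m → τ = 420 N·m clockwise.
Window cleaner: 63×10 = 630 N at 1.94 m → arm 0.8321 m → τ = 524.2 N·m clockwise.
Wall normal N acts horizontally at the top; its moment arm is the height L sinθ = 7.15·sin64.6° = 6.459 m, counterclockwise.
Setting net torque to zero: N × 6.459 = 944.2 → N = 146 N.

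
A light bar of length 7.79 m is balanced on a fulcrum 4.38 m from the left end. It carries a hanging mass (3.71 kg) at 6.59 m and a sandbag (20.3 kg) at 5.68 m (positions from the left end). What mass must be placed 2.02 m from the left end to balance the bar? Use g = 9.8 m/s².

Choose the fulcrum (at 4.38 m from the left end) as the axis so the support reaction has zero arm there.
Hanging mass: 3.71 × 9.8 = 36.36 N down at 6.59 m → arm 2.21 m, τ = 36.36 × 2.21 = 80.36 N·m clockwise.
Sandbag: 20.3 × 9.8 = 198.9 N down at 5.68 m → arm 1.3 m, τ = 198.9 × 1.3 = 258.6 N·m clockwise.
Net moment of known loads = 339 N·m clockwise.
An unknown mass m at 2.02 m has arm 2.36 m; its moment is m·g·2.36 counterclockwise.
Στ = 0 ⇒ m × 9.8 × 2.36 = 339 ⇒ m = 339 / (9.8 × 2.36) = 14.7 kg.

m ≈ 14.7 kg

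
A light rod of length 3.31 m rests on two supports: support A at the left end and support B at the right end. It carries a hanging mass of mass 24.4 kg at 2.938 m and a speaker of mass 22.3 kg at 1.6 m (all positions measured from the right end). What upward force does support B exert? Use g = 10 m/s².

R_B ≈ 143 N

Take moments about support A.
Hanging mass: 24.4 × 10 = 244 N down at 2.938 m → arm 0.372 m, τ = 244 × 0.372 = 90.77 N·m clockwise.
Speaker: 22.3 × 10 = 223 N down at 1.6 m → arm 1.71 m, τ = 223 × 1.71 = 381.3 N·m clockwise.
Net load moment about support A = 472.1 N·m clockwise.
Reaction R at support B is upward at 0 m, arm 3.31 m → moment R × 3.31 counterclockwise.
Balancing moments: R × 3.31 = 472.1, giving R = 143 N.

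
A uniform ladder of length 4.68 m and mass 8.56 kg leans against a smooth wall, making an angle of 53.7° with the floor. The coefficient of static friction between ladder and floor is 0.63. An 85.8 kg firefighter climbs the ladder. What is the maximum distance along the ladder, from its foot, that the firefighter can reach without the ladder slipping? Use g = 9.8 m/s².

Choose the foot of the ladder as the axis so the floor normal and friction both act there and drop out.
Ladder weight 8.56×9.8 = 83.89 N acts at 2.34 m along the ladder; its horizontal arm is 2.34·cos53.7° = 1.385 m → τ = 116.2 N·m clockwise.
Firefighter weight 85.8×9.8 = 840.8 N at distance d → arm d·cos53.7° → τ = 840.8·d·0.592 clockwise.
Wall normal N at the top has arm L sinθ = 3.772 m counterclockwise, so Στ = 0 gives N·3.772 = 116.2 + 497.8·d.
ΣFy = 0 ⇒ N_floor = 924.7 N, so the maximum friction is μ_s·N_floor = 0.63×924.7 = 582.6 N. ΣFx = 0 ⇒ N_wall = f, so at the slipping point N = 582.6 N.
Substituting: 582.6×3.772 = 116.2 + 497.8·d ⇒ d = (2198 − 116.2) / 497.8 = 4.18 m.

d ≈ 4.18 m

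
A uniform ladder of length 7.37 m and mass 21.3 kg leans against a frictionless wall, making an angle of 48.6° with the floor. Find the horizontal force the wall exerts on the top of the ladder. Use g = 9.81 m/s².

About the foot of the ladder:
Ladder weight 21.3×9.81 = 209 N acts at 3.685 m along the ladder; its horizontal arm is 3.685·cos48.6° = 2.437 m → τ = 509.3 N·m clockwise.
Wall normal N acts horizontally at the top; its moment arm is the height L sinθ = 7.37·sin48.6° = 5.528 m, counterclockwise.
Balancing moments: N × 5.528 = 509.3, giving N = 92.1 N.

N_wall ≈ 92.1 N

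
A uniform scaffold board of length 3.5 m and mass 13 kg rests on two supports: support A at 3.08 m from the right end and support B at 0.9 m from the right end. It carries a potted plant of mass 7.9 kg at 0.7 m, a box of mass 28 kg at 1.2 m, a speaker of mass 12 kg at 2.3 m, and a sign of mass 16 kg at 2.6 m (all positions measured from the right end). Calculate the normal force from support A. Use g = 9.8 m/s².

R_A ≈ 278 N

About support B:
Beam weight: 13 × 9.8 = 127.4 N down at 1.75 m → arm 0.85 m, τ = 127.4 × 0.85 = 108.3 N·m counterclockwise.
Potted plant: 7.9 × 9.8 = 77.42 N down at 0.7 m → arm 0.2 m, τ = 77.42 × 0.2 = 15.48 N·m clockwise.
Box: 28 × 9.8 = 274.4 N down at 1.2 m → arm 0.3 m, τ = 274.4 × 0.3 = 82.32 N·m counterclockwise.
Speaker: 12 × 9.8 = 117.6 N down at 2.3 m → arm 1.4 m, τ = 117.6 × 1.4 = 164.6 N·m counterclockwise.
Sign: 16 × 9.8 = 156.8 N down at 2.6 m → arm 1.7 m, τ = 156.8 × 1.7 = 266.6 N·m counterclockwise.
Net load moment about support B = 606.3 N·m counterclockwise.
Reaction R at support A is upward at 3.08 m, arm 2.18 m → moment R × 2.18 clockwise.
For rotational equilibrium, R × 2.18 = 606.3, so R = 278 N.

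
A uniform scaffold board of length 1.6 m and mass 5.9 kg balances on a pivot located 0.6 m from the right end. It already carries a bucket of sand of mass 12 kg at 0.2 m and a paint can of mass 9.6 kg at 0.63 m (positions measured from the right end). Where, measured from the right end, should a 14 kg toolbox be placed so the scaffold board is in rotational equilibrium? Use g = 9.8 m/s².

x ≈ 0.838 m from the right end

Choose the pivot (at 0.6 m from the right end) as the axis so the support reaction has zero arm there.
Beam weight: 5.9 × 9.8 = 57.82 N down at 0.8 m → arm 0.2 m, τ = 57.82 × 0.2 = 11.56 N·m counterclockwise.
Bucket of sand: 12 × 9.8 = 117.6 N down at 0.2 m → arm 0.4 m, τ = 117.6 × 0.4 = 47.04 N·m clockwise.
Paint can: 9.6 × 9.8 = 94.08 N down at 0.63 m → arm 0.03 m, τ = 94.08 × 0.03 = 2.822 N·m counterclockwise.
Net moment of existing loads = 32.66 N·m clockwise.
The toolbox weighs 14 × 9.8 = 137.2 N and must supply an equal counterclockwise moment, so its lever arm about the pivot is 32.66 / 137.2 = 0.238 m.
That puts it at 0.6 + 0.238 = 0.838 m from the right end.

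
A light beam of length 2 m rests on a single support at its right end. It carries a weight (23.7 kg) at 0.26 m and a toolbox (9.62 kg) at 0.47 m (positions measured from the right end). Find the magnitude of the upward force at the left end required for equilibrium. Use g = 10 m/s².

Choose the right end as the axis so the unknown pivot reaction has zero arm there.
Weight: 23.7 × 10 = 237 N down at 0.26 m → arm 0.26 m, τ = 237 × 0.26 = 61.62 N·m counterclockwise.
Toolbox: 9.62 × 10 = 96.2 N down at 0.47 m → arm 0.47 m, τ = 96.2 × 0.47 = 45.21 N·m counterclockwise.
Net moment of the loads = 106.8 N·m counterclockwise.
The upward force F acts at the left end, arm 2 m, giving F × 2 clockwise.
Setting net torque to zero: F × 2 = 106.8 → F = 106.8 / 2 = 53.4 N.

F ≈ 53.4 N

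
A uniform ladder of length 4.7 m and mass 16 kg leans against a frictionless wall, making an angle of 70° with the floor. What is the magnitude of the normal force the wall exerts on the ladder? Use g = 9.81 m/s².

About the foot of the ladder:
Ladder weight 16×9.81 = 157 N acts at 2.35 m along the ladder; its horizontal arm is 2.35·cos70° = 0.8037 m → τ = 126.2 N·m clockwise.
Wall normal N acts horizontally at the top; its moment arm is the height L sinθ = 4.7·sin70° = 4.417 m, counterclockwise.
Setting net torque to zero: N × 4.417 = 126.2 → N = 28.6 N.

N_wall ≈ 28.6 N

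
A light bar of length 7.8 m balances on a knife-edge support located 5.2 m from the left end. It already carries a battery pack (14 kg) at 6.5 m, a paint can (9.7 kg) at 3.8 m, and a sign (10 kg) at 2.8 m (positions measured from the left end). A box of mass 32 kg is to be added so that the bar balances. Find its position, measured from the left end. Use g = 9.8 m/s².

Taking torques about the knife-edge support (at 5.2 m from the left end):
Battery pack: 14 × 9.8 = 137.2 N down at 6.5 m → arm 1.3 m, τ = 137.2 × 1.3 = 178.4 N·m clockwise.
Paint can: 9.7 × 9.8 = 95.06 N down at 3.8 m → arm 1.4 m, τ = 95.06 × 1.4 = 133.1 N·m counterclockwise.
Sign: 10 × 9.8 = 98 N down at 2.8 m → arm 2.4 m, τ = 98 × 2.4 = 235.2 N·m counterclockwise.
Net moment of existing loads = 189.9 N·m counterclockwise.
The box weighs 32 × 9.8 = 313.6 N and must supply an equal clockwise moment, so its lever arm about the knife-edge support is 189.9 / 313.6 = 0.606 m.
That puts it at 5.2 + 0.606 = 5.81 m from the left end.

x ≈ 5.81 m from the left end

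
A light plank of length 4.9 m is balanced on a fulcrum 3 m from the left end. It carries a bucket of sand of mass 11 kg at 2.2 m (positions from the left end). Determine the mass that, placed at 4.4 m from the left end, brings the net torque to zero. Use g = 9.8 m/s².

Take moments about the fulcrum (at 3 m from the left end).
Bucket of sand: 11 × 9.8 = 107.8 N down at 2.2 m → arm 0.8 m, τ = 107.8 × 0.8 = 86.24 N·m counterclockwise.
Net moment of known loads = 86.24 N·m counterclockwise.
An unknown mass m at 4.4 m has arm 1.4 m; its moment is m·g·1.4 clockwise.
For rotational equilibrium, m × 9.8 × 1.4 = 86.24, so m = 86.24 / (9.8 × 1.4) = 6.29 kg.

m ≈ 6.29 kg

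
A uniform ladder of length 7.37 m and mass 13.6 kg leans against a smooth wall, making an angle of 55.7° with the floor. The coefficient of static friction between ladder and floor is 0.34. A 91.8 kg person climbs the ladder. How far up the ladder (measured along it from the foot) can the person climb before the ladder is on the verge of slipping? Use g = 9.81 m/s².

Taking torques about the foot of the ladder:
Ladder weight 13.6×9.81 = 133.4 N acts at 3.685 m along the ladder; its horizontal arm is 3.685·cos55.7° = 2.077 m → τ = 277.1 N·m clockwise.
Person weight 91.8×9.81 = 900.6 N at distance d → arm d·cos55.7° → τ = 900.6·d·0.5635 clockwise.
Wall normal N at the top has arm L sinθ = 6.088 m counterclockwise, so Στ = 0 gives N·6.088 = 277.1 + 507.5·d.
ΣFy = 0 ⇒ N_floor = 1034 N, so the maximum friction is μ_s·N_floor = 0.34×1034 = 351.6 N. ΣFx = 0 ⇒ N_wall = f, so at the slipping point N = 351.6 N.
Substituting: 351.6×6.088 = 277.1 + 507.5·d ⇒ d = (2141 − 277.1) / 507.5 = 3.67 m.

d ≈ 3.67 m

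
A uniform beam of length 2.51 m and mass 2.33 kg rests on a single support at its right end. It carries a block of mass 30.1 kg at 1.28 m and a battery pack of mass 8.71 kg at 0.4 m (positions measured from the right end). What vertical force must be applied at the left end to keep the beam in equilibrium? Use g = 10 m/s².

Taking torques about the right end:
Beam weight: 2.33 × 10 = 23.3 N down at 1.255 m → arm 1.255 m, τ = 23.3 × 1.255 = 29.24 N·m counterclockwise.
Block: 30.1 × 10 = 301 N down at 1.28 m → arm 1.28 m, τ = 301 × 1.28 = 385.3 N·m counterclockwise.
Battery pack: 8.71 × 10 = 87.1 N down at 0.4 m → arm 0.4 m, τ = 87.1 × 0.4 = 34.84 N·m counterclockwise.
Net moment of the loads = 449.4 N·m counterclockwise.
The upward force F acts at the left end, arm 2.51 m, giving F × 2.51 clockwise.
Balancing moments: F × 2.51 = 449.4, giving F = 449.4 / 2.51 = 179 N.

F ≈ 179 N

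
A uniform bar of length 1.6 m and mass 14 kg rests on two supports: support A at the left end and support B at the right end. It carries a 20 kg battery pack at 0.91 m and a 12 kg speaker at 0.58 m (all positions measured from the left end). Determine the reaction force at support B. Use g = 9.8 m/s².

R_B ≈ 223 N

Choose support A as the axis so its reaction then has zero moment arm.
Beam weight: 14 × 9.8 = 137.2 N down at 0.8 m → arm 0.8 m, τ = 137.2 × 0.8 = 109.8 N·m clockwise.
Battery pack: 20 × 9.8 = 196 N down at 0.91 m → arm 0.91 m, τ = 196 × 0.91 = 178.4 N·m clockwise.
Speaker: 12 × 9.8 = 117.6 N down at 0.58 m → arm 0.58 m, τ = 117.6 × 0.58 = 68.21 N·m clockwise.
Net load moment about support A = 356.4 N·m clockwise.
Reaction R at support B is upward at 1.6 m, arm 1.6 m → moment R × 1.6 counterclockwise.
Στ = 0 ⇒ R × 1.6 = 356.4 ⇒ R = 223 N.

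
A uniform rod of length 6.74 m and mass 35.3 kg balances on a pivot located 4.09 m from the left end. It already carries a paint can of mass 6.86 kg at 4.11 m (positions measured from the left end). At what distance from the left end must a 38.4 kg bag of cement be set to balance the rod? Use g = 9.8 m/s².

x ≈ 4.75 m from the left end

Taking torques about the pivot (at 4.09 m from the left end):
Beam weight: 35.3 × 9.8 = 345.9 N down at 3.37 m → arm 0.72 m, τ = 345.9 × 0.72 = 249 N·m counterclockwise.
Paint can: 6.86 × 9.8 = 67.23 N down at 4.11 m → arm 0.02 m, τ = 67.23 × 0.02 = 1.345 N·m clockwise.
Net moment of existing loads = 247.7 N·m counterclockwise.
The bag of cement weighs 38.4 × 9.8 = 376.3 N and must supply an equal clockwise moment, so its lever arm about the pivot is 247.7 / 376.3 = 0.658 m.
That puts it at 4.09 + 0.658 = 4.75 m from the left end.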